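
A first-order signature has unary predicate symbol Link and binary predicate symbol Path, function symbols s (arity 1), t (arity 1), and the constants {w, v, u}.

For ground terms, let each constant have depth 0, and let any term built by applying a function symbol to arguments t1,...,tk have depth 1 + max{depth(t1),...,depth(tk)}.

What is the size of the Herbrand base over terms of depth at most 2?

First count ground terms of depth ≤ 2.
Count level by level. With function symbols s/1, t/1, the terms of depth ≤ k are the 3 constants together with each function applied to depth-≤(k−1) tuples, so N_k = 3 + N_{k-1} + N_{k-1}.
N_0 = 3
N_1 = 3 + 3 + 3 = 9
N_2 = 3 + 9 + 9 = 21
So |H| = 21.
A ground atom is a predicate applied to a tuple of terms from H, so the count is the sum over predicates of |H|^arity:
  Link: 21;  Path: 21^2 = 441
Total ground atoms: 21 + 441 = 462.

462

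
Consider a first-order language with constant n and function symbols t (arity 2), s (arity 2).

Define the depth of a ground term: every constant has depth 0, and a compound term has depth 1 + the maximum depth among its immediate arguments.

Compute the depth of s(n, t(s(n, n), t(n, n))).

depth(s(n, n)) = 1 + max(0, 0) = 1
depth(t(n, n)) = 1 + max(0, 0) = 1
depth(t(s(n, n), t(n, n))) = 1 + max(1, 1) = 2
depth(s(n, t(s(n, n), t(n, n)))) = 1 + max(0, 2) = 3

3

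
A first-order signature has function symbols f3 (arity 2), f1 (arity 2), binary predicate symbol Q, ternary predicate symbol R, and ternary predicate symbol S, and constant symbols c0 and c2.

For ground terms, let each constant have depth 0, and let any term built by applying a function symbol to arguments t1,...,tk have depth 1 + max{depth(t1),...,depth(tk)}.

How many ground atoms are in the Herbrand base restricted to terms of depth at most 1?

2100

First count ground terms of depth ≤ 1.
Let N_k = |{terms of depth ≤ k}|. Then N_0 = 2 and N_k = 2 + N_{k-1}^2 + N_{k-1}^2 for k ≥ 1 (one summand per function symbol, arity giving the exponent).
N_0 = 2
N_1 = 2 + 2^2 + 2^2 = 10
Explicitly: c0, c2, f3(c0, c0), f3(c0, c2), f3(c2, c0), f3(c2, c2), f1(c0, c0), f1(c0, c2), f1(c2, c0), f1(c2, c2).
So |H| = 10.
For each predicate symbol, the number of ground atoms is |H| raised to its arity; summing:
  Q: 10^2 = 100;  R: 10^3 = 1000;  S: 10^3 = 1000
Total ground atoms: 100 + 1000 + 1000 = 2100.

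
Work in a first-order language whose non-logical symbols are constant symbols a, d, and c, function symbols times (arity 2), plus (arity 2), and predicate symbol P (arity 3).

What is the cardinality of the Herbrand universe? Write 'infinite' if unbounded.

The signature has at least one function symbol (times, arity 2) and at least one constant (a).
Iterating times gives infinitely many distinct ground terms: a, times(a, a), times(times(a, a), times(a, a)), ...
So the Herbrand universe is infinite.

infinite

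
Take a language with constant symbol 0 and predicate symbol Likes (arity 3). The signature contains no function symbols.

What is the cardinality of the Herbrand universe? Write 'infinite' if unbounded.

There are no function symbols, so the only ground term is the single constant.
The Herbrand universe is {0}, finite with 1 element.

1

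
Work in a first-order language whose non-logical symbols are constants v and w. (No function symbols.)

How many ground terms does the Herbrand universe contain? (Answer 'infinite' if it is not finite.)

2

There are no function symbols, so every ground term is one of the 2 constants.
The Herbrand universe is {v, w}, which is finite with 2 elements.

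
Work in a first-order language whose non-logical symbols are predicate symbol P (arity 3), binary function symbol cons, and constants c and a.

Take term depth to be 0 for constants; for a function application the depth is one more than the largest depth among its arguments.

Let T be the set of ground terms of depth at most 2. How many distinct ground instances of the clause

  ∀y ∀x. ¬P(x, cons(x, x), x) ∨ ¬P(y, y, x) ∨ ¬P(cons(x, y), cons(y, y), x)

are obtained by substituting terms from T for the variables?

1444

Ground terms of depth ≤ 2:
  Count level by level. With function symbols cons/2, the terms of depth ≤ k are the 2 constants together with each function applied to depth-≤(k−1) tuples, so N_k = 2 + N_{k-1}^2.
  N_0 = 2
  N_1 = 2 + 2^2 = 6
  N_2 = 2 + 6^2 = 38
So there are 38 ground terms available for substitution.
Each of y, x ranges independently over the available ground terms, and distinct assignments produce distinct instances.
Number of ground instances = 38^2 = 1444.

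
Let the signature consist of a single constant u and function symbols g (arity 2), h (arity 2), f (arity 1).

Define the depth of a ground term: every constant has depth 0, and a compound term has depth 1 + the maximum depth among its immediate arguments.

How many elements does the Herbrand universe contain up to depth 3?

2776

Let N_k = |{terms of depth ≤ k}|. Then N_0 = 1 and N_k = 1 + N_{k-1}^2 + N_{k-1}^2 + N_{k-1} for k ≥ 1 (one summand per function symbol, arity giving the exponent).
N_0 = 1
N_1 = 1 + 1^2 + 1^2 + 1 = 4
N_2 = 1 + 4^2 + 4^2 + 4 = 37
N_3 = 1 + 37^2 + 37^2 + 37 = 2776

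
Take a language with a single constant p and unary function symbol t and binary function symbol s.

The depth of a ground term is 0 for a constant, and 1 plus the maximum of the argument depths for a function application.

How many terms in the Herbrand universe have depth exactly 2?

10

If N_k denotes the number of depth-≤k ground terms, the 1 constant gives N_0 = 1, and each function symbol of arity r contributes N_{k-1}^r new terms at level k: N_k = 1 + N_{k-1} + N_{k-1}^2.
N_0 = 1
N_1 = 1 + 1 + 1^2 = 3
N_2 = 1 + 3 + 3^2 = 13
Terms of depth exactly 2: N_2 − N_1 = 13 − 3 = 10.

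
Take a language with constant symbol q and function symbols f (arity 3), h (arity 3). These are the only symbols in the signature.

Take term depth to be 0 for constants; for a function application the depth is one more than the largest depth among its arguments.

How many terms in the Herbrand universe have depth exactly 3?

If N_k denotes the number of depth-≤k ground terms, the 1 constant gives N_0 = 1, and each function symbol of arity r contributes N_{k-1}^r new terms at level k: N_k = 1 + N_{k-1}^3 + N_{k-1}^3.
N_0 = 1
N_1 = 1 + 1^3 + 1^3 = 3
N_2 = 1 + 3^3 + 3^3 = 55
N_3 = 1 + 55^3 + 55^3 = 332751
Terms of depth exactly 3: N_3 − N_2 = 332751 − 55 = 332696.

332696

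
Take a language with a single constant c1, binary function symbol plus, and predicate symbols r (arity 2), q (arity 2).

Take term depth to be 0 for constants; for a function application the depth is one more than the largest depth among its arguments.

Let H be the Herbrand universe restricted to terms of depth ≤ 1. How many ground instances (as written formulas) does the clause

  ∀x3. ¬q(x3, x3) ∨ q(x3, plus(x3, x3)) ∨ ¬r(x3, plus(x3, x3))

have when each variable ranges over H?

Ground terms of depth ≤ 1:
  Let N_k = |{terms of depth ≤ k}|. Then N_0 = 1 and N_k = 1 + N_{k-1}^2 for k ≥ 1 (one summand per function symbol, arity giving the exponent).
  N_0 = 1
  N_1 = 1 + 1^2 = 2
So there are 2 ground terms available for substitution.
The variable x3 ranges independently over the available ground terms, and distinct assignments produce distinct instances.
Number of ground instances = 2.

2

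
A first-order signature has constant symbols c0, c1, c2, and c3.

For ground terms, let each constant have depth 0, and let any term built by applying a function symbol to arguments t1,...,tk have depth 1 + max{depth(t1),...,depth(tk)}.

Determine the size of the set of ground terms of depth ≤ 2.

With no function symbols every ground term is a constant, so there are exactly 4 ground terms at every depth bound.
N_0 = 4
N_1 = 4
N_2 = 4
Explicitly: c0, c1, c2, c3.

4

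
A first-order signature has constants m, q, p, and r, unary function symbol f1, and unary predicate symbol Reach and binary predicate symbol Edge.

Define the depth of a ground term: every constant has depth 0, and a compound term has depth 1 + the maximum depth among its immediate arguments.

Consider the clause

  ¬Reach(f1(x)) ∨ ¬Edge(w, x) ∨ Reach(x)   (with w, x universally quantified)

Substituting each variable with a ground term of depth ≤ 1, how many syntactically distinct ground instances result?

Ground terms of depth ≤ 1:
  If N_k denotes the number of depth-≤k ground terms, the 4 constants give N_0 = 4, and each function symbol of arity r contributes N_{k-1}^r new terms at level k: N_k = 4 + N_{k-1}.
  N_0 = 4
  N_1 = 4 + 4 = 8
So there are 8 ground terms available for substitution.
There are 2 variables to instantiate (w, x), each occurring in at least one literal, so different choices give different ground instances.
Number of ground instances = 8^2 = 64.

64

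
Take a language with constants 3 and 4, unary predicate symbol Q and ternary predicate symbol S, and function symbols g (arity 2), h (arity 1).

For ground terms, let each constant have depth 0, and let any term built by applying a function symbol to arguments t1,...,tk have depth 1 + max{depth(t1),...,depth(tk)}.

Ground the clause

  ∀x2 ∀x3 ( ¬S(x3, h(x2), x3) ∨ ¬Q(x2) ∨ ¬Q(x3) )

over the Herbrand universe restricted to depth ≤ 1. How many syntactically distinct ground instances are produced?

Ground terms of depth ≤ 1:
  If N_k denotes the number of depth-≤k ground terms, the 2 constants give N_0 = 2, and each function symbol of arity r contributes N_{k-1}^r new terms at level k: N_k = 2 + N_{k-1}^2 + N_{k-1}.
  N_0 = 2
  N_1 = 2 + 2^2 + 2 = 8
So there are 8 ground terms available for substitution.
There are 2 variables to instantiate (x2, x3), each occurring in at least one literal, so different choices give different ground instances.
Number of ground instances = 8^2 = 64.

64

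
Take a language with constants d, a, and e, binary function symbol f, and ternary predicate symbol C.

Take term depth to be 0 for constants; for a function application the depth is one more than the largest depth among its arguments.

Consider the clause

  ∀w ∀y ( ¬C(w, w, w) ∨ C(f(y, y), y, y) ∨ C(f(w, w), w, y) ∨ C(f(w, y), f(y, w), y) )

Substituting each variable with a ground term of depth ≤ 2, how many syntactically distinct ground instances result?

Ground terms of depth ≤ 2:
  Let N_k = |{terms of depth ≤ k}|. Then N_0 = 3 and N_k = 3 + N_{k-1}^2 for k ≥ 1 (one summand per function symbol, arity giving the exponent).
  N_0 = 3
  N_1 = 3 + 3^2 = 12
  N_2 = 3 + 12^2 = 147
So there are 147 ground terms available for substitution.
The clause has 2 distinct variables (w, y), each appearing in the body. In the free term algebra distinct substitutions yield syntactically distinct ground instances.
Number of ground instances = 147^2 = 21609.

21609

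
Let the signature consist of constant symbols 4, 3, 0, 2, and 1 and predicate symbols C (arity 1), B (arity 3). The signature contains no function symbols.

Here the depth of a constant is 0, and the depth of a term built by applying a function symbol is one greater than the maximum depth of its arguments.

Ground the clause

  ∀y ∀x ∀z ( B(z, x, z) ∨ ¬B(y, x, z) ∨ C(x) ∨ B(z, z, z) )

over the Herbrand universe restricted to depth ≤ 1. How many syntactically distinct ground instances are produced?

Ground terms of depth ≤ 1:
  With no function symbols every ground term is a constant, so there are exactly 5 ground terms at every depth bound.
  N_0 = 5
  N_1 = 5
  Explicitly: 4, 3, 0, 2, 1.
So there are 5 ground terms available for substitution.
The body mentions every one of the 3 quantified variables; since ground terms form a free algebra, no two substitutions collapse to the same formula.
Number of ground instances = 5^3 = 125.

125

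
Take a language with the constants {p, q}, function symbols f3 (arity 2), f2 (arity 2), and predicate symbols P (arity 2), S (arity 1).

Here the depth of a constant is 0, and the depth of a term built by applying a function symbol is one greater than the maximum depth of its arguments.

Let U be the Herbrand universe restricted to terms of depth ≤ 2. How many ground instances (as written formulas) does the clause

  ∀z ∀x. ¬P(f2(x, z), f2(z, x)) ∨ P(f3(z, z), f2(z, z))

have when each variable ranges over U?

40804

Ground terms of depth ≤ 2:
  Write N_k for the number of ground terms of depth ≤ k. A term of depth ≤ k is either a constant or a function symbol applied to arguments of depth ≤ k−1, so N_k = 2 + N_{k-1}^2 + N_{k-1}^2.
  N_0 = 2
  N_1 = 2 + 2^2 + 2^2 = 10
  N_2 = 2 + 10^2 + 10^2 = 202
So there are 202 ground terms available for substitution.
There are 2 variables to instantiate (z, x), each occurring in at least one literal, so different choices give different ground instances.
Number of ground instances = 202^2 = 40804.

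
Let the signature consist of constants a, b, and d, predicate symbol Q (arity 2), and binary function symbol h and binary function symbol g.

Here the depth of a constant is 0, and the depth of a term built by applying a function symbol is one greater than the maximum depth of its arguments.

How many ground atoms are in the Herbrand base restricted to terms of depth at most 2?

First count ground terms of depth ≤ 2.
If N_k denotes the number of depth-≤k ground terms, the 3 constants give N_0 = 3, and each function symbol of arity r contributes N_{k-1}^r new terms at level k: N_k = 3 + N_{k-1}^2 + N_{k-1}^2.
N_0 = 3
N_1 = 3 + 3^2 + 3^2 = 21
N_2 = 3 + 21^2 + 21^2 = 885
So |H| = 885.
Each predicate of arity r yields |H|^r ground atoms (one per choice of an r-tuple from H):
  Q: 885^2 = 783225
Total ground atoms: 783225.

783225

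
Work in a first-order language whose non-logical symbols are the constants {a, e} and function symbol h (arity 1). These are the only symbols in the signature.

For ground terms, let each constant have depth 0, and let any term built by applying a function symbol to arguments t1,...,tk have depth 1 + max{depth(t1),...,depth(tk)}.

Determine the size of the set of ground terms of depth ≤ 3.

8

Let N_k count ground terms of depth at most k. Each non-constant term of depth ≤ k is some function symbol applied to depth-≤(k−1) arguments, giving N_k = 2 + N_{k-1}.
N_0 = 2
N_1 = 2 + 2 = 4
N_2 = 2 + 4 = 6
N_3 = 2 + 6 = 8
Explicitly: a, e, h(a), h(e), h(h(a)), h(h(e)), h(h(h(a))), h(h(h(e))).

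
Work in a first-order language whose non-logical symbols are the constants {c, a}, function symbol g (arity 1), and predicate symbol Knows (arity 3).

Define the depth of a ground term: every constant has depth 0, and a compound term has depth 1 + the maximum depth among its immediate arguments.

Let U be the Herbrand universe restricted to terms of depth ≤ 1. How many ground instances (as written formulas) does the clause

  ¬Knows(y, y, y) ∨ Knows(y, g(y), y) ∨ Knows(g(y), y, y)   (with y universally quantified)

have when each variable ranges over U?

Ground terms of depth ≤ 1:
  Let N_k = |{terms of depth ≤ k}|. Then N_0 = 2 and N_k = 2 + N_{k-1} for k ≥ 1 (one summand per function symbol, arity giving the exponent).
  N_0 = 2
  N_1 = 2 + 2 = 4
  Explicitly: c, a, g(c), g(a).
So there are 4 ground terms available for substitution.
The body mentions the single quantified variable y; since ground terms form a free algebra, no two substitutions collapse to the same formula.
Number of ground instances = 4.

4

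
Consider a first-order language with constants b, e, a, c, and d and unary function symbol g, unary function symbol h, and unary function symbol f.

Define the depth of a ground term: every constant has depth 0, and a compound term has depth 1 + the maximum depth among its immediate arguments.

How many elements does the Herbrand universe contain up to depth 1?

Write N_k for the number of ground terms of depth ≤ k. A term of depth ≤ k is either a constant or a function symbol applied to arguments of depth ≤ k−1, so N_k = 5 + N_{k-1} + N_{k-1} + N_{k-1}.
N_0 = 5
N_1 = 5 + 5 + 5 + 5 = 20

20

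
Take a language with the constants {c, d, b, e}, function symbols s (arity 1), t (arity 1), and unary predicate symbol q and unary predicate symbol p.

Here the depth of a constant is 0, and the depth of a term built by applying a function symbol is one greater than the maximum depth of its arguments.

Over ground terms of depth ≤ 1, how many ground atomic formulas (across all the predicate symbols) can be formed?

24

First count ground terms of depth ≤ 1.
Let N_k count ground terms of depth at most k. Each non-constant term of depth ≤ k is some function symbol applied to depth-≤(k−1) arguments, giving N_k = 4 + N_{k-1} + N_{k-1}.
N_0 = 4
N_1 = 4 + 4 + 4 = 12
So |H| = 12.
Ground atoms are formed by filling each argument slot of a predicate with a term from H, so an r-ary predicate gives |H|^r atoms:
  q: 12;  p: 12
Total ground atoms: 12 + 12 = 24.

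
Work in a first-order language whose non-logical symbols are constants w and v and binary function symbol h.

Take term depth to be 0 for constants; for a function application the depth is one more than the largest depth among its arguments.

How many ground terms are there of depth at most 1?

Let N_k count ground terms of depth at most k. Each non-constant term of depth ≤ k is some function symbol applied to depth-≤(k−1) arguments, giving N_k = 2 + N_{k-1}^2.
N_0 = 2
N_1 = 2 + 2^2 = 6

6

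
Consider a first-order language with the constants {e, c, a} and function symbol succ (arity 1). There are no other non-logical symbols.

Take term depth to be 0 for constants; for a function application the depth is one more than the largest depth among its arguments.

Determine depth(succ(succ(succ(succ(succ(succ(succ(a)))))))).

7

depth(succ(a)) = 1 + depth(a) = 1 + 0 = 1
depth(succ(succ(a))) = 1 + depth(succ(a)) = 1 + 1 = 2
depth(succ(succ(succ(a)))) = 1 + depth(succ(succ(a))) = 1 + 2 = 3
depth(succ(succ(succ(succ(a))))) = 1 + depth(succ(succ(succ(a)))) = 1 + 3 = 4
depth(succ(succ(succ(succ(succ(a)))))) = 1 + depth(succ(succ(succ(succ(a))))) = 1 + 4 = 5
depth(succ(succ(succ(succ(succ(succ(a))))))) = 1 + depth(succ(succ(succ(succ(succ(a)))))) = 1 + 5 = 6
depth(succ(succ(succ(succ(succ(succ(succ(a)))))))) = 1 + depth(succ(succ(succ(succ(succ(succ(a))))))) = 1 + 6 = 7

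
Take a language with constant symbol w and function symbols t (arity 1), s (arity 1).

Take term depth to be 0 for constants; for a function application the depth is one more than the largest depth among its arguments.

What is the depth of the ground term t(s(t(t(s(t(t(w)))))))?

7

depth(t(w)) = 1 + depth(w) = 1 + 0 = 1
depth(t(t(w))) = 1 + depth(t(w)) = 1 + 1 = 2
depth(s(t(t(w)))) = 1 + depth(t(t(w))) = 1 + 2 = 3
depth(t(s(t(t(w))))) = 1 + depth(s(t(t(w)))) = 1 + 3 = 4
depth(t(t(s(t(t(w)))))) = 1 + depth(t(s(t(t(w))))) = 1 + 4 = 5
depth(s(t(t(s(t(t(w))))))) = 1 + depth(t(t(s(t(t(w)))))) = 1 + 5 = 6
depth(t(s(t(t(s(t(t(w)))))))) = 1 + depth(s(t(t(s(t(t(w))))))) = 1 + 6 = 7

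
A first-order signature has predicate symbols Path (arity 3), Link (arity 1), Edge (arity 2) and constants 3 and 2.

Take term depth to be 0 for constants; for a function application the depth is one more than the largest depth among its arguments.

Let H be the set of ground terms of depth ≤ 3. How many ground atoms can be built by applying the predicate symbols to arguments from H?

First count ground terms of depth ≤ 3.
With no function symbols every ground term is a constant, so there are exactly 2 ground terms at every depth bound.
N_0 = 2
N_1 = 2
N_2 = 2
N_3 = 2
Explicitly: 3, 2.
So |H| = 2.
Ground atoms are formed by filling each argument slot of a predicate with a term from H, so an r-ary predicate gives |H|^r atoms:
  Path: 2^3 = 8;  Link: 2;  Edge: 2^2 = 4
Total ground atoms: 8 + 2 + 4 = 14.

14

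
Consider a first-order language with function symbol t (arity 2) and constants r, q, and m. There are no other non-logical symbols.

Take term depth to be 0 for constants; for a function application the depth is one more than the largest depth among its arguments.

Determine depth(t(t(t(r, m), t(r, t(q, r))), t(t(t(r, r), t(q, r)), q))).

depth(t(r, m)) = 1 + max(0, 0) = 1
depth(t(q, r)) = 1 + max(0, 0) = 1
depth(t(r, t(q, r))) = 1 + max(0, 1) = 2
depth(t(t(r, m), t(r, t(q, r)))) = 1 + max(1, 2) = 3
depth(t(r, r)) = 1 + max(0, 0) = 1
depth(t(t(r, r), t(q, r))) = 1 + max(1, 1) = 2
depth(t(t(t(r, r), t(q, r)), q)) = 1 + max(2, 0) = 3
depth(t(t(t(r, m), t(r, t(q, r))), t(t(t(r, r), t(q, r)), q))) = 1 + max(3, 3) = 4

4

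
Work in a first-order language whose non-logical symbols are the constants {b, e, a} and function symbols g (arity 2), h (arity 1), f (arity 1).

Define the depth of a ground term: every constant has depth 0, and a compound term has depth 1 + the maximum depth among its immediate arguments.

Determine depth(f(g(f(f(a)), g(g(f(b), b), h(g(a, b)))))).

depth(f(a)) = 1 + depth(a) = 1 + 0 = 1
depth(f(f(a))) = 1 + depth(f(a)) = 1 + 1 = 2
depth(f(b)) = 1 + depth(b) = 1 + 0 = 1
depth(g(f(b), b)) = 1 + max(1, 0) = 2
depth(g(a, b)) = 1 + max(0, 0) = 1
depth(h(g(a, b))) = 1 + depth(g(a, b)) = 1 + 1 = 2
depth(g(g(f(b), b), h(g(a, b)))) = 1 + max(2, 2) = 3
depth(g(f(f(a)), g(g(f(b), b), h(g(a, b))))) = 1 + max(2, 3) = 4
depth(f(g(f(f(a)), g(g(f(b), b), h(g(a, b)))))) = 1 + depth(g(f(f(a)), g(g(f(b), b), h(g(a, b))))) = 1 + 4 = 5

5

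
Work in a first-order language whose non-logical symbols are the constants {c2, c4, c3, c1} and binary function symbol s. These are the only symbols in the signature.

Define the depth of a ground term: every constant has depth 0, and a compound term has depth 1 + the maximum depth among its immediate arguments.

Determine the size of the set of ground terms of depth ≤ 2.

404

Let N_k = |{terms of depth ≤ k}|. Then N_0 = 4 and N_k = 4 + N_{k-1}^2 for k ≥ 1 (one summand per function symbol, arity giving the exponent).
N_0 = 4
N_1 = 4 + 4^2 = 20
N_2 = 4 + 20^2 = 404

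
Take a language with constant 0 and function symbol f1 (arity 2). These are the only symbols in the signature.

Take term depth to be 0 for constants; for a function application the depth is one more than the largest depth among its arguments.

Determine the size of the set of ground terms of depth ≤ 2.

If N_k denotes the number of depth-≤k ground terms, the 1 constant gives N_0 = 1, and each function symbol of arity r contributes N_{k-1}^r new terms at level k: N_k = 1 + N_{k-1}^2.
N_0 = 1
N_1 = 1 + 1^2 = 2
N_2 = 1 + 2^2 = 5

5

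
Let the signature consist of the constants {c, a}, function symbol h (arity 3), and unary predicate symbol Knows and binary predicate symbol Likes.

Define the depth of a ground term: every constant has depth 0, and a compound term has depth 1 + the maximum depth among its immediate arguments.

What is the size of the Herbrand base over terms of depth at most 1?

First count ground terms of depth ≤ 1.
Write N_k for the number of ground terms of depth ≤ k. A term of depth ≤ k is either a constant or a function symbol applied to arguments of depth ≤ k−1, so N_k = 2 + N_{k-1}^3.
N_0 = 2
N_1 = 2 + 2^3 = 10
Explicitly: c, a, h(c, c, c), h(c, c, a), h(c, a, c), h(c, a, a), h(a, c, c), h(a, c, a), h(a, a, c), h(a, a, a).
So |H| = 10.
A ground atom is a predicate applied to a tuple of terms from H, so the count is the sum over predicates of |H|^arity:
  Knows: 10;  Likes: 10^2 = 100
Total ground atoms: 10 + 100 = 110.

110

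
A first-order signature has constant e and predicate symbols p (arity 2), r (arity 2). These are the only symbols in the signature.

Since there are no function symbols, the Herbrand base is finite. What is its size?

2

With no function symbols, the Herbrand universe is just the 1 constant.
Ground atoms per predicate: p: 1^2 = 1, r: 1^2 = 1.
Herbrand base size = 1 + 1 = 2.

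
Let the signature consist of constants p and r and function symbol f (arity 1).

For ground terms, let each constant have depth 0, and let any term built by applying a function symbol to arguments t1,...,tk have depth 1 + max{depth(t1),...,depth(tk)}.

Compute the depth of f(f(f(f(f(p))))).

5

depth(f(p)) = 1 + depth(p) = 1 + 0 = 1
depth(f(f(p))) = 1 + depth(f(p)) = 1 + 1 = 2
depth(f(f(f(p)))) = 1 + depth(f(f(p))) = 1 + 2 = 3
depth(f(f(f(f(p))))) = 1 + depth(f(f(f(p)))) = 1 + 3 = 4
depth(f(f(f(f(f(p)))))) = 1 + depth(f(f(f(f(p))))) = 1 + 4 = 5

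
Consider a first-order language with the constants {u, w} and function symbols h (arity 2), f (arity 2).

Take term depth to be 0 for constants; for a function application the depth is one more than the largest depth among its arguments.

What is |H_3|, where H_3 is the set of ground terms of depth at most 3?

81610

Count level by level. With function symbols h/2, f/2, the terms of depth ≤ k are the 2 constants together with each function applied to depth-≤(k−1) tuples, so N_k = 2 + N_{k-1}^2 + N_{k-1}^2.
N_0 = 2
N_1 = 2 + 2^2 + 2^2 = 10
N_2 = 2 + 10^2 + 10^2 = 202
N_3 = 2 + 202^2 + 202^2 = 81610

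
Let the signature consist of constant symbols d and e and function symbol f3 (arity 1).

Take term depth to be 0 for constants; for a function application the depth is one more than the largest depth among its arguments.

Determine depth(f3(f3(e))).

2

depth(f3(e)) = 1 + depth(e) = 1 + 0 = 1
depth(f3(f3(e))) = 1 + depth(f3(e)) = 1 + 1 = 2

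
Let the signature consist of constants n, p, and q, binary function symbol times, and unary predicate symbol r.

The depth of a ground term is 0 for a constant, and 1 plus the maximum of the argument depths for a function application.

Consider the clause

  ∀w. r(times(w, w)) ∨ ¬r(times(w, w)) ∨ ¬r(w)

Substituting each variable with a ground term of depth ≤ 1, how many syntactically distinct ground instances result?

Ground terms of depth ≤ 1:
  If N_k denotes the number of depth-≤k ground terms, the 3 constants give N_0 = 3, and each function symbol of arity r contributes N_{k-1}^r new terms at level k: N_k = 3 + N_{k-1}^2.
  N_0 = 3
  N_1 = 3 + 3^2 = 12
  Explicitly: n, p, q, times(n, n), times(n, p), times(n, q), times(p, n), times(p, p), times(p, q), times(q, n), times(q, p), times(q, q).
So there are 12 ground terms available for substitution.
The clause has 1 distinct variable (w), which appears in the body. In the free term algebra distinct substitutions yield syntactically distinct ground instances.
Number of ground instances = 12.

12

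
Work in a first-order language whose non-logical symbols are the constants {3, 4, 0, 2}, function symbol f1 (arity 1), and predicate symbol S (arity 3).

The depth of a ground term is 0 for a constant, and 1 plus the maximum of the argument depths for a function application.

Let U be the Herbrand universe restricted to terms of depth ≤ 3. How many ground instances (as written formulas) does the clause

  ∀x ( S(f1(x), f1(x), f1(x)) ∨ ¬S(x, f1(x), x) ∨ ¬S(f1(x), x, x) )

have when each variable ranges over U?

Ground terms of depth ≤ 3:
  If N_k denotes the number of depth-≤k ground terms, the 4 constants give N_0 = 4, and each function symbol of arity r contributes N_{k-1}^r new terms at level k: N_k = 4 + N_{k-1}.
  N_0 = 4
  N_1 = 4 + 4 = 8
  N_2 = 4 + 8 = 12
  N_3 = 4 + 12 = 16
So there are 16 ground terms available for substitution.
The variable x ranges independently over the available ground terms, and distinct assignments produce distinct instances.
Number of ground instances = 16.

16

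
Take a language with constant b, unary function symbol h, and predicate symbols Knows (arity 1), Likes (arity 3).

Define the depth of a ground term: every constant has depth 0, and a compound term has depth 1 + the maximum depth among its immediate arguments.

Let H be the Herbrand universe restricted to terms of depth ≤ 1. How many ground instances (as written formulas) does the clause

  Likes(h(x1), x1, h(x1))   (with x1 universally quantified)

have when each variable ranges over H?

Ground terms of depth ≤ 1:
  If N_k denotes the number of depth-≤k ground terms, the 1 constant gives N_0 = 1, and each function symbol of arity r contributes N_{k-1}^r new terms at level k: N_k = 1 + N_{k-1}.
  N_0 = 1
  N_1 = 1 + 1 = 2
  Explicitly: b, h(b).
So there are 2 ground terms available for substitution.
The variable x1 ranges independently over the available ground terms, and distinct assignments produce distinct instances.
Number of ground instances = 2.

2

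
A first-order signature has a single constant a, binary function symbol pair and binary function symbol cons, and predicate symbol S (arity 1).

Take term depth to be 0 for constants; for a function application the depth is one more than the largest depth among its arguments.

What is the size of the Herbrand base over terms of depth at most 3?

723

First count ground terms of depth ≤ 3.
If N_k denotes the number of depth-≤k ground terms, the 1 constant gives N_0 = 1, and each function symbol of arity r contributes N_{k-1}^r new terms at level k: N_k = 1 + N_{k-1}^2 + N_{k-1}^2.
N_0 = 1
N_1 = 1 + 1^2 + 1^2 = 3
N_2 = 1 + 3^2 + 3^2 = 19
N_3 = 1 + 19^2 + 19^2 = 723
So |H| = 723.
Each predicate of arity r yields |H|^r ground atoms (one per choice of an r-tuple from H):
  S: 723
Total ground atoms: 723.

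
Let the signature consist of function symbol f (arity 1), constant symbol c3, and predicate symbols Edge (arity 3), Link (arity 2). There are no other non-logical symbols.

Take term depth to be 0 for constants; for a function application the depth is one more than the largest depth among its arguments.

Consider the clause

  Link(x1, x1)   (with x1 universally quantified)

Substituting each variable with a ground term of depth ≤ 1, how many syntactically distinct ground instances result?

Ground terms of depth ≤ 1:
  If N_k denotes the number of depth-≤k ground terms, the 1 constant gives N_0 = 1, and each function symbol of arity r contributes N_{k-1}^r new terms at level k: N_k = 1 + N_{k-1}.
  N_0 = 1
  N_1 = 1 + 1 = 2
  Explicitly: c3, f(c3).
So there are 2 ground terms available for substitution.
There is 1 variable to instantiate (x1),  occurring in at least one literal, so different choices give different ground instances.
Number of ground instances = 2.

2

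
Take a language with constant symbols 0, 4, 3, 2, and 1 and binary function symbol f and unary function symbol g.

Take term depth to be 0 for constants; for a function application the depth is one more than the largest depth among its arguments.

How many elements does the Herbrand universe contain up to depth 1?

Count level by level. With function symbols f/2, g/1, the terms of depth ≤ k are the 5 constants together with each function applied to depth-≤(k−1) tuples, so N_k = 5 + N_{k-1}^2 + N_{k-1}.
N_0 = 5
N_1 = 5 + 5^2 + 5 = 35

35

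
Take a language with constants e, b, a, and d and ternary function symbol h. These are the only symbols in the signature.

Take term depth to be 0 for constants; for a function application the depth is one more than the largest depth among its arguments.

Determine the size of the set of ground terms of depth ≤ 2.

Count level by level. With function symbols h/3, the terms of depth ≤ k are the 4 constants together with each function applied to depth-≤(k−1) tuples, so N_k = 4 + N_{k-1}^3.
N_0 = 4
N_1 = 4 + 4^3 = 68
N_2 = 4 + 68^3 = 314436

314436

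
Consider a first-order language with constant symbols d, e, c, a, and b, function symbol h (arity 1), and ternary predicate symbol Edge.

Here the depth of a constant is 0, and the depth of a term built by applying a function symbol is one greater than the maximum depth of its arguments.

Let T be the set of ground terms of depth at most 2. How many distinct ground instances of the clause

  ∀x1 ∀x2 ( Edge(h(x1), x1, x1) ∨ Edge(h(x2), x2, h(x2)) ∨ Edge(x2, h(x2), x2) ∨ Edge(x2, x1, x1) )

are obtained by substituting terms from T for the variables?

Ground terms of depth ≤ 2:
  Let N_k count ground terms of depth at most k. Each non-constant term of depth ≤ k is some function symbol applied to depth-≤(k−1) arguments, giving N_k = 5 + N_{k-1}.
  N_0 = 5
  N_1 = 5 + 5 = 10
  N_2 = 5 + 10 = 15
So there are 15 ground terms available for substitution.
The clause has 2 distinct variables (x1, x2), each appearing in the body. In the free term algebra distinct substitutions yield syntactically distinct ground instances.
Number of ground instances = 15^2 = 225.

225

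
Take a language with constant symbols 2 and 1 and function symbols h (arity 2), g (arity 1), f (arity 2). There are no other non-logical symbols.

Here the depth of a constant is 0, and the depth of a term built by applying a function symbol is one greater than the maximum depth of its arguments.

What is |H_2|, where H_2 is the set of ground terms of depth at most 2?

302

Let N_k = |{terms of depth ≤ k}|. Then N_0 = 2 and N_k = 2 + N_{k-1}^2 + N_{k-1} + N_{k-1}^2 for k ≥ 1 (one summand per function symbol, arity giving the exponent).
N_0 = 2
N_1 = 2 + 2^2 + 2 + 2^2 = 12
N_2 = 2 + 12^2 + 12 + 12^2 = 302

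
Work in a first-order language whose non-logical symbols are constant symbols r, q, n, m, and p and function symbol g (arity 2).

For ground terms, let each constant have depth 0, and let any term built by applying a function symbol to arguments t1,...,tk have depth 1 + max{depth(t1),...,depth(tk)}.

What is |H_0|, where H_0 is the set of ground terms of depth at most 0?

5

Write N_k for the number of ground terms of depth ≤ k. A term of depth ≤ k is either a constant or a function symbol applied to arguments of depth ≤ k−1, so N_k = 5 + N_{k-1}^2.
N_0 = 5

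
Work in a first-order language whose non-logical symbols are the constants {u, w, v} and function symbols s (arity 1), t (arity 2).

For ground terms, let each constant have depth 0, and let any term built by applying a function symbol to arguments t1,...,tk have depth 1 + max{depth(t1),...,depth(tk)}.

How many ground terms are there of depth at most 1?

15

Write N_k for the number of ground terms of depth ≤ k. A term of depth ≤ k is either a constant or a function symbol applied to arguments of depth ≤ k−1, so N_k = 3 + N_{k-1} + N_{k-1}^2.
N_0 = 3
N_1 = 3 + 3 + 3^2 = 15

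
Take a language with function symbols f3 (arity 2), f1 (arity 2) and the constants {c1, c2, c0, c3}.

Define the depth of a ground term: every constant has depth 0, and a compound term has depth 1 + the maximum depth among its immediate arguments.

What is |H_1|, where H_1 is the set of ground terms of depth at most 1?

36

If N_k denotes the number of depth-≤k ground terms, the 4 constants give N_0 = 4, and each function symbol of arity r contributes N_{k-1}^r new terms at level k: N_k = 4 + N_{k-1}^2 + N_{k-1}^2.
N_0 = 4
N_1 = 4 + 4^2 + 4^2 = 36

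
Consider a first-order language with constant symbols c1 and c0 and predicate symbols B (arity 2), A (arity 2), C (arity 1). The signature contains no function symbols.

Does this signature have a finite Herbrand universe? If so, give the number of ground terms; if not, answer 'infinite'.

There are no function symbols, so every ground term is one of the 2 constants.
The Herbrand universe is {c1, c0}, which is finite with 2 elements.

2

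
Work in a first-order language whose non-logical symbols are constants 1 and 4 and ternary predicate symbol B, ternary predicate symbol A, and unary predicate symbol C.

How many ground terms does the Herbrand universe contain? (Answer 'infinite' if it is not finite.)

There are no function symbols, so every ground term is one of the 2 constants.
The Herbrand universe is {1, 4}, which is finite with 2 elements.

2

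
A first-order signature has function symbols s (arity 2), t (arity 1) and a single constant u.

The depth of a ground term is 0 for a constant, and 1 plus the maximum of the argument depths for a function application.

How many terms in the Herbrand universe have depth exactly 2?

Let N_k count ground terms of depth at most k. Each non-constant term of depth ≤ k is some function symbol applied to depth-≤(k−1) arguments, giving N_k = 1 + N_{k-1}^2 + N_{k-1}.
N_0 = 1
N_1 = 1 + 1^2 + 1 = 3
N_2 = 1 + 3^2 + 3 = 13
Terms of depth exactly 2: N_2 − N_1 = 13 − 3 = 10.

10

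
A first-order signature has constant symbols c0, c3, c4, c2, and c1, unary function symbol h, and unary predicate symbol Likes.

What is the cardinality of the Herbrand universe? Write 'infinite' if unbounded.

infinite

The signature has at least one function symbol (h, arity 1) and at least one constant (c0).
Iterating h gives infinitely many distinct ground terms: c0, h(c0), h(h(c0)), ...
So the Herbrand universe is infinite.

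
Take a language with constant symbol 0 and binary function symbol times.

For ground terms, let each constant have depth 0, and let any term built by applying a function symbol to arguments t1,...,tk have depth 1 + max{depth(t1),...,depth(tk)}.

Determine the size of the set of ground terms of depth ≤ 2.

Let N_k = |{terms of depth ≤ k}|. Then N_0 = 1 and N_k = 1 + N_{k-1}^2 for k ≥ 1 (one summand per function symbol, arity giving the exponent).
N_0 = 1
N_1 = 1 + 1^2 = 2
N_2 = 1 + 2^2 = 5

5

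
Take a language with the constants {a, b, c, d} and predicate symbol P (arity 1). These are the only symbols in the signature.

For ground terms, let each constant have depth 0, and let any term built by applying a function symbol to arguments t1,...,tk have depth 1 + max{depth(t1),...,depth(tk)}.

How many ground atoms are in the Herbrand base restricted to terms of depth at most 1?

4

First count ground terms of depth ≤ 1.
With no function symbols every ground term is a constant, so there are exactly 4 ground terms at every depth bound.
N_0 = 4
N_1 = 4
Explicitly: a, b, c, d.
So |H| = 4.
For each predicate symbol, the number of ground atoms is |H| raised to its arity; summing:
  P: 4
Total ground atoms: 4.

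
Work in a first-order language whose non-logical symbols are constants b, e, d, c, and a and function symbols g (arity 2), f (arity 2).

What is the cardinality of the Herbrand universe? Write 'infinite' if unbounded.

The signature has at least one function symbol (g, arity 2) and at least one constant (b).
Iterating g gives infinitely many distinct ground terms: b, g(b, b), g(g(b, b), g(b, b)), ...
So the Herbrand universe is infinite.

infinite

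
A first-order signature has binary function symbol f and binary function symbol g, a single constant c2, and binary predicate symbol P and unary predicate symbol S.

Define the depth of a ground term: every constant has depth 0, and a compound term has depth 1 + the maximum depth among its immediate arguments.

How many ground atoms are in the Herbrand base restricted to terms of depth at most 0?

First count ground terms of depth ≤ 0.
Write N_k for the number of ground terms of depth ≤ k. A term of depth ≤ k is either a constant or a function symbol applied to arguments of depth ≤ k−1, so N_k = 1 + N_{k-1}^2 + N_{k-1}^2.
N_0 = 1
Explicitly: c2.
So |H| = 1.
Ground atoms are formed by filling each argument slot of a predicate with a term from H, so an r-ary predicate gives |H|^r atoms:
  P: 1^2 = 1;  S: 1
Total ground atoms: 1 + 1 = 2.

2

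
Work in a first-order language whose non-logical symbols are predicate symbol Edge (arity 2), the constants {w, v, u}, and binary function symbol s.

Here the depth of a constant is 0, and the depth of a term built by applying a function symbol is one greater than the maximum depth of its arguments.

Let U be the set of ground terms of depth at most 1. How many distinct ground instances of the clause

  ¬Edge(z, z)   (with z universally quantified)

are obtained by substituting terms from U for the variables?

12

Ground terms of depth ≤ 1:
  Write N_k for the number of ground terms of depth ≤ k. A term of depth ≤ k is either a constant or a function symbol applied to arguments of depth ≤ k−1, so N_k = 3 + N_{k-1}^2.
  N_0 = 3
  N_1 = 3 + 3^2 = 12
  Explicitly: w, v, u, s(w, w), s(w, v), s(w, u), s(v, w), s(v, v), s(v, u), s(u, w), s(u, v), s(u, u).
So there are 12 ground terms available for substitution.
There is 1 variable to instantiate (z),  occurring in at least one literal, so different choices give different ground instances.
Number of ground instances = 12.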